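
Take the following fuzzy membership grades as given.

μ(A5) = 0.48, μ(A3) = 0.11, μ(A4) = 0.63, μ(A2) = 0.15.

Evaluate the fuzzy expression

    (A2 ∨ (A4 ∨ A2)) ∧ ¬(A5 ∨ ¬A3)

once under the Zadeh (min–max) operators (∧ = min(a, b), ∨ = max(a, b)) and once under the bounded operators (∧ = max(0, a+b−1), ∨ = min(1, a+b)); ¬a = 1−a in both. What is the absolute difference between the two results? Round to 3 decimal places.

0.110

Under Zadeh (min–max):
  A4 ∨ A2 = max(a, b) on (0.63, 0.15) = 0.63
  A2 ∨ (A4 ∨ A2) = max(a, b) on (0.15, 0.63) = 0.63
  ¬A3 = 1 − 0.11 = 0.89
  A5 ∨ ¬A3 = max(a, b) on (0.48, 0.89) = 0.89
  ¬(A5 ∨ ¬A3) = 1 − 0.89 = 0.11
  (A2 ∨ (A4 ∨ A2)) ∧ ¬(A5 ∨ ¬A3) = min(a, b) on (0.63, 0.11) = 0.11
  → value = 0.1100
Under bounded:
  A4 ∨ A2 = min(1, a+b) on (0.63, 0.15) = 0.78
  A2 ∨ (A4 ∨ A2) = min(1, a+b) on (0.15, 0.78) = 0.93
  ¬A3 = 1 − 0.11 = 0.89
  A5 ∨ ¬A3 = min(1, a+b) on (0.48, 0.89) = 1.00
  ¬(A5 ∨ ¬A3) = 1 − 1.00 = 0.00
  (A2 ∨ (A4 ∨ A2)) ∧ ¬(A5 ∨ ¬A3) = max(0, a+b−1) on (0.93, 0.00) = 0.00
  → value = 0.0000
|0.1100 − 0.0000| = 0.110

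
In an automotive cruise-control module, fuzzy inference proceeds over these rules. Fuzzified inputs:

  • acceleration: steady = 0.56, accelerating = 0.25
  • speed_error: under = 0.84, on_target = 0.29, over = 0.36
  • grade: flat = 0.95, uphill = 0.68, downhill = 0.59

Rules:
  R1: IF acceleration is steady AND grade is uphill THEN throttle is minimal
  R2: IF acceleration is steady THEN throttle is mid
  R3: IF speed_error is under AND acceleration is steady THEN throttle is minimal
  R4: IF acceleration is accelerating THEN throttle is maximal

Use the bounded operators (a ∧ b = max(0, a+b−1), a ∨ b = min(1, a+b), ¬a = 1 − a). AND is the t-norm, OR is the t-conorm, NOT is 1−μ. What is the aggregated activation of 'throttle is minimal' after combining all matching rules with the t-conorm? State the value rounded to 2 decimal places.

0.64

R1: steady=0.56, uphill=0.68; AND[max(0, a+b−1)] → w = 0.24
R2: steady=0.56 → w = 0.56
R3: under=0.84, steady=0.56; AND[max(0, a+b−1)] → w = 0.40
R4: accelerating=0.25 → w = 0.25
Rules with consequent 'minimal': {R1, R3} → strengths 0.24, 0.40
Aggregate via t-conorm [min(1, a+b)]: 0.64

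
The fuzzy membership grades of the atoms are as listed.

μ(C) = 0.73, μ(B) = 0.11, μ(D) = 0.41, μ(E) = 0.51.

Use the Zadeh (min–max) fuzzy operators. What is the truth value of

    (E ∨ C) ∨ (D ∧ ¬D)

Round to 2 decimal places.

E ∨ C = max(a, b) on (0.51, 0.73) = 0.73
¬D = 1 − 0.41 = 0.59
D ∧ ¬D = min(a, b) on (0.41, 0.59) = 0.41
(E ∨ C) ∨ (D ∧ ¬D) = max(a, b) on (0.73, 0.41) = 0.73

0.73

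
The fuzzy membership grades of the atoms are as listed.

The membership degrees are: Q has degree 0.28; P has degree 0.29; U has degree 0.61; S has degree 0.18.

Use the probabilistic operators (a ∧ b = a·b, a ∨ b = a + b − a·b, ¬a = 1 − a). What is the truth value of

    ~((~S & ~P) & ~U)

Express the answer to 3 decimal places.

0.773

~S = 1 − 0.1800 = 0.8200
~P = 1 − 0.2900 = 0.7100
~S & ~P = a·b on (0.8200, 0.7100) = 0.5822
~U = 1 − 0.6100 = 0.3900
(~S & ~P) & ~U = a·b on (0.5822, 0.3900) = 0.2271
~((~S & ~P) & ~U) = 1 − 0.2271 = 0.7729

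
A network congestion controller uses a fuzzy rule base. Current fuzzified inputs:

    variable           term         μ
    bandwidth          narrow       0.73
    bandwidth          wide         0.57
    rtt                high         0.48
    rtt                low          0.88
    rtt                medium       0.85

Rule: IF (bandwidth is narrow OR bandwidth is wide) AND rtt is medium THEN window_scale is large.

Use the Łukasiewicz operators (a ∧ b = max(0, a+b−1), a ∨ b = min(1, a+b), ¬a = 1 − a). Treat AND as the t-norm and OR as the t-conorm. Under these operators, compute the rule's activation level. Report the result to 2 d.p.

0.85

firing strength: (narrow=0.73 OR wide=0.57) = 1.00; AND[max(0, a+b−1)] with medium=0.85 → w = 0.85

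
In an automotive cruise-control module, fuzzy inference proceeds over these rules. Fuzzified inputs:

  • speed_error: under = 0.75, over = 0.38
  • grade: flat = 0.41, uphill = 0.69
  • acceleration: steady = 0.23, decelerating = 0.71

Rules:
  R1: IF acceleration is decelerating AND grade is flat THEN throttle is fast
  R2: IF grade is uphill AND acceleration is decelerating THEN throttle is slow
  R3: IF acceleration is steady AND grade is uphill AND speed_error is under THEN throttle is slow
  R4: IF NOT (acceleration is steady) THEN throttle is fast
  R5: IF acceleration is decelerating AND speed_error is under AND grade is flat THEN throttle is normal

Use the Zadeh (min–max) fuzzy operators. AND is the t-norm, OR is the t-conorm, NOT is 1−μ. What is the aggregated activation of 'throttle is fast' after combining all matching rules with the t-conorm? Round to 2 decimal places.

R1: decelerating=0.71, flat=0.41; AND[min(a, b)] → w = 0.41
R2: uphill=0.69, decelerating=0.71; AND[min(a, b)] → w = 0.69
R3: steady=0.23, uphill=0.69, under=0.75; AND[min(a, b)] → w = 0.23
R4: ¬steady=1−0.23=0.77 → w = 0.77
R5: decelerating=0.71, under=0.75, flat=0.41; AND[min(a, b)] → w = 0.41
Rules with consequent 'fast': {R1, R4} → strengths 0.41, 0.77
Aggregate via t-conorm [max(a, b)]: 0.77

0.77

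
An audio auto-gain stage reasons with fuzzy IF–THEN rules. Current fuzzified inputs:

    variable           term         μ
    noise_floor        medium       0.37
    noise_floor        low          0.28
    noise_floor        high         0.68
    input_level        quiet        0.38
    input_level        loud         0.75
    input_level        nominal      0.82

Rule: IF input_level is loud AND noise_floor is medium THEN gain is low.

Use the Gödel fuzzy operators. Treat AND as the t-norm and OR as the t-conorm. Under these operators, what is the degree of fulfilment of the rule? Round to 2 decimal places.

firing strength: loud=0.75, medium=0.37; AND[min(a, b)] → w = 0.37

0.37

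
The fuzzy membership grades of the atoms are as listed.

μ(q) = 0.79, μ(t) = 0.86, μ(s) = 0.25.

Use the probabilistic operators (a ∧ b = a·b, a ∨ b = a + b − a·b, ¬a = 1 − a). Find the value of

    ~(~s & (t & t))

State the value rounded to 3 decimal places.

~s = 1 − 0.2500 = 0.7500
t & t = a·b on (0.8600, 0.8600) = 0.7396
~s & (t & t) = a·b on (0.7500, 0.7396) = 0.5547
~(~s & (t & t)) = 1 − 0.5547 = 0.4453

0.445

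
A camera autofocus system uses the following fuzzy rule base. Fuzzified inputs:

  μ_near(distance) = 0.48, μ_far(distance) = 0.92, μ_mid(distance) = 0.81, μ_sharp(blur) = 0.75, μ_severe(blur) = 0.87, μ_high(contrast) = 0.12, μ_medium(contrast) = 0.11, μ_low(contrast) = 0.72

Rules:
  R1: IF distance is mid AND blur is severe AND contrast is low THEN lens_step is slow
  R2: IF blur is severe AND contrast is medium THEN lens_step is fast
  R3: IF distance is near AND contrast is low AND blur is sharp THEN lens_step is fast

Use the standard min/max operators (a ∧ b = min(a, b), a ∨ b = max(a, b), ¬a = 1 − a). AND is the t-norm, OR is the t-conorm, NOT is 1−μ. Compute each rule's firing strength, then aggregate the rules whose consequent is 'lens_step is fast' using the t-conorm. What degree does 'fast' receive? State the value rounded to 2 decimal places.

0.48

R1: mid=0.81, severe=0.87, low=0.72; AND[min(a, b)] → w = 0.72
R2: severe=0.87, medium=0.11; AND[min(a, b)] → w = 0.11
R3: near=0.48, low=0.72, sharp=0.75; AND[min(a, b)] → w = 0.48
Rules with consequent 'fast': {R2, R3} → strengths 0.11, 0.48
Aggregate via t-conorm [max(a, b)]: 0.48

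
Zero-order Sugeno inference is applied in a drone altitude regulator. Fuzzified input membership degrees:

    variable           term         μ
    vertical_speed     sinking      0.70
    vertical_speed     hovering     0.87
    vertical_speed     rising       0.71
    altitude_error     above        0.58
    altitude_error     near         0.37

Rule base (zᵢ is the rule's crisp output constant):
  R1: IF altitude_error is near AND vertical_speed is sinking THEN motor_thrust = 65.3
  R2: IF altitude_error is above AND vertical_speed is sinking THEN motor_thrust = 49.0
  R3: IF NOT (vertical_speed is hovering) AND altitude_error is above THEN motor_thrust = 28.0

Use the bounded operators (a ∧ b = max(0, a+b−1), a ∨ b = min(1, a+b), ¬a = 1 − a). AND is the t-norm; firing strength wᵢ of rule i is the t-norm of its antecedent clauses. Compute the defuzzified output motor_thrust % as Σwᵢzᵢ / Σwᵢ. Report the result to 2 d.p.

52.26

R1 (z=65.3): near=0.37, sinking=0.70; AND[max(0, a+b−1)] → w = 0.07
R2 (z=49.0): above=0.58, sinking=0.70; AND[max(0, a+b−1)] → w = 0.28
R3 (z=28.0): ¬hovering=1−0.87=0.13, above=0.58; AND[max(0, a+b−1)] → w = 0.00
Weighted average = (0.07·65.3 + 0.28·49.0 + 0.00·28.0) / (0.07 + 0.28 + 0.00)
  = 18.2910 / 0.3500 = 52.26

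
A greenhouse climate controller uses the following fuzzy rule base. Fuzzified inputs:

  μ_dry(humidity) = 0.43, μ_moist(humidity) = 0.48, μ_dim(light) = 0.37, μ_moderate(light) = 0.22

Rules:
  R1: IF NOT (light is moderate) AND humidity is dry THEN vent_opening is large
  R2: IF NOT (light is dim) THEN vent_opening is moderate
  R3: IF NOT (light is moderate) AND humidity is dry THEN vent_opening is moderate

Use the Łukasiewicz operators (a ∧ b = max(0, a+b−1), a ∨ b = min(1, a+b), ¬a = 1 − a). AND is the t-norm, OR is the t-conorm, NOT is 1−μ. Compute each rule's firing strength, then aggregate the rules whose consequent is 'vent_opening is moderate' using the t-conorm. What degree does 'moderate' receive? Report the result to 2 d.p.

0.84

R1: ¬moderate=1−0.22=0.78, dry=0.43; AND[max(0, a+b−1)] → w = 0.21
R2: ¬dim=1−0.37=0.63 → w = 0.63
R3: ¬moderate=1−0.22=0.78, dry=0.43; AND[max(0, a+b−1)] → w = 0.21
Rules with consequent 'moderate': {R2, R3} → strengths 0.63, 0.21
Aggregate via t-conorm [min(1, a+b)]: 0.84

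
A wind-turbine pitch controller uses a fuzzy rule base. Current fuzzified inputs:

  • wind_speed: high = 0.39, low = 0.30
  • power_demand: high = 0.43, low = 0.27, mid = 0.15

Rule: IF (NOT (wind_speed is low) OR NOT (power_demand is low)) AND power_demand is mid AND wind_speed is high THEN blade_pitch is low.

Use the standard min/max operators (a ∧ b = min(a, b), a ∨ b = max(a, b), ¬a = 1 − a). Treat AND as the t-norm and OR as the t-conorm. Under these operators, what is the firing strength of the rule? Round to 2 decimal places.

firing strength: (¬low=1−0.30=0.70 OR ¬low=1−0.27=0.73) = 0.73; AND[min(a, b)] with mid=0.15, high=0.39 → w = 0.15

0.15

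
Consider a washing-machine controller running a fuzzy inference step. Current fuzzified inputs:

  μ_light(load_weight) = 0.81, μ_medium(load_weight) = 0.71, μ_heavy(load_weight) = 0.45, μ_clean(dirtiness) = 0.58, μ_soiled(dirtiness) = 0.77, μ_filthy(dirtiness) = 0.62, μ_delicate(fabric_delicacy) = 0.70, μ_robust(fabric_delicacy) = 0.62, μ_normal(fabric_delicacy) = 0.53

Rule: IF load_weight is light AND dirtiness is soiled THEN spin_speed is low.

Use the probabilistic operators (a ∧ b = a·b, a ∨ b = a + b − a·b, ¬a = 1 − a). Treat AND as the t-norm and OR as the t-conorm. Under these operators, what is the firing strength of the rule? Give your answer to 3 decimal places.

firing strength: light=0.81, soiled=0.77; AND[a·b] → w = 0.6237

0.624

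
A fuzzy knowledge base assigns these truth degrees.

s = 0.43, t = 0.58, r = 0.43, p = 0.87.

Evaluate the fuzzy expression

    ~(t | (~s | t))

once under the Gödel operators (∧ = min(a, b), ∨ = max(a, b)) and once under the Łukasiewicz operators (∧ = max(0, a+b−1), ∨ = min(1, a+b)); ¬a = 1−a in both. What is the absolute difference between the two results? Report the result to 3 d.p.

0.420

Under Gödel:
  ~s = 1 − 0.43 = 0.57
  ~s | t = max(a, b) on (0.57, 0.58) = 0.58
  t | (~s | t) = max(a, b) on (0.58, 0.58) = 0.58
  ~(t | (~s | t)) = 1 − 0.58 = 0.42
  → value = 0.4200
Under Łukasiewicz:
  ~s = 1 − 0.43 = 0.57
  ~s | t = min(1, a+b) on (0.57, 0.58) = 1.00
  t | (~s | t) = min(1, a+b) on (0.58, 1.00) = 1.00
  ~(t | (~s | t)) = 1 − 1.00 = 0.00
  → value = 0.0000
|0.4200 − 0.0000| = 0.420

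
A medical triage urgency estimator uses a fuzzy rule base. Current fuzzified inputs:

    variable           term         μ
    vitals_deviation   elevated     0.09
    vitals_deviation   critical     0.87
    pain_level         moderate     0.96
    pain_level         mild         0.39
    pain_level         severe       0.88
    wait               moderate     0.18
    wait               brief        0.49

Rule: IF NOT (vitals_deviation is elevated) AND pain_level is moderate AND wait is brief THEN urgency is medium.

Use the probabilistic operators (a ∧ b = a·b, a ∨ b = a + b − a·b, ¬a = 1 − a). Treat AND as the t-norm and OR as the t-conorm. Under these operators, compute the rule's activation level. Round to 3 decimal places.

0.428

firing strength: ¬elevated=1−0.09=0.91, moderate=0.96, brief=0.49; AND[a·b] → w = 0.4281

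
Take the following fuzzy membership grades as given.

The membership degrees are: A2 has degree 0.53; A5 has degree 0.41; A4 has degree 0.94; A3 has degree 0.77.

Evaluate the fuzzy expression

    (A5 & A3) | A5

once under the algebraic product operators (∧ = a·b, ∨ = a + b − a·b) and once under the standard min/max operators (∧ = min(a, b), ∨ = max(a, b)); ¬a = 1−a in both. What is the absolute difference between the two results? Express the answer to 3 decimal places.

0.186

Under algebraic product:
  A5 & A3 = a·b on (0.4100, 0.7700) = 0.3157
  (A5 & A3) | A5 = a + b − a·b on (0.3157, 0.4100) = 0.5963
  → value = 0.5963
Under standard min/max:
  A5 & A3 = min(a, b) on (0.41, 0.77) = 0.41
  (A5 & A3) | A5 = max(a, b) on (0.41, 0.41) = 0.41
  → value = 0.4100
|0.5963 − 0.4100| = 0.186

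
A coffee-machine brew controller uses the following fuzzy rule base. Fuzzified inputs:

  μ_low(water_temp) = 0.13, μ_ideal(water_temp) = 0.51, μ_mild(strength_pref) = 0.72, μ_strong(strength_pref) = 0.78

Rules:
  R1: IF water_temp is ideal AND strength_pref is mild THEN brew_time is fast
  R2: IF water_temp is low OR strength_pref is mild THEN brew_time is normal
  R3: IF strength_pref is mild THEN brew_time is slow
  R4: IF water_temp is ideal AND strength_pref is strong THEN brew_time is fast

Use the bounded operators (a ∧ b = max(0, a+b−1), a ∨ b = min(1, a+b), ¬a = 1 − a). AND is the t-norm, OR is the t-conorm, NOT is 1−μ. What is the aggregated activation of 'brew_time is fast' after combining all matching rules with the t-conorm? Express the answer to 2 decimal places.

0.52

R1: ideal=0.51, mild=0.72; AND[max(0, a+b−1)] → w = 0.23
R2: low=0.13, mild=0.72; OR[min(1, a+b)] → w = 0.85
R3: mild=0.72 → w = 0.72
R4: ideal=0.51, strong=0.78; AND[max(0, a+b−1)] → w = 0.29
Rules with consequent 'fast': {R1, R4} → strengths 0.23, 0.29
Aggregate via t-conorm [min(1, a+b)]: 0.52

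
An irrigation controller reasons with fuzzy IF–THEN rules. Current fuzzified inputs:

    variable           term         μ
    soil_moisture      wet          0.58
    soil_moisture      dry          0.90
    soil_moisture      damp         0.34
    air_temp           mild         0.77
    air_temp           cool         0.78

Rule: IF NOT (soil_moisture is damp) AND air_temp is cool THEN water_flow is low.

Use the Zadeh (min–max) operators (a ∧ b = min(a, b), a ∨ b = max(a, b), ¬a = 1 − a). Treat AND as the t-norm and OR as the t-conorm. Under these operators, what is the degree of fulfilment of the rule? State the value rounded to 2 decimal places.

0.66

firing strength: ¬damp=1−0.34=0.66, cool=0.78; AND[min(a, b)] → w = 0.66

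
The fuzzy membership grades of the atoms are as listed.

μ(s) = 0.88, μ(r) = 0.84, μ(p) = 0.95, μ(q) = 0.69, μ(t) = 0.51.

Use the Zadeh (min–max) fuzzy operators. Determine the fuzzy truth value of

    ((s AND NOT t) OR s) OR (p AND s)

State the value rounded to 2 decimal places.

0.88

NOT t = 1 − 0.51 = 0.49
s AND NOT t = min(a, b) on (0.88, 0.49) = 0.49
(s AND NOT t) OR s = max(a, b) on (0.49, 0.88) = 0.88
p AND s = min(a, b) on (0.95, 0.88) = 0.88
((s AND NOT t) OR s) OR (p AND s) = max(a, b) on (0.88, 0.88) = 0.88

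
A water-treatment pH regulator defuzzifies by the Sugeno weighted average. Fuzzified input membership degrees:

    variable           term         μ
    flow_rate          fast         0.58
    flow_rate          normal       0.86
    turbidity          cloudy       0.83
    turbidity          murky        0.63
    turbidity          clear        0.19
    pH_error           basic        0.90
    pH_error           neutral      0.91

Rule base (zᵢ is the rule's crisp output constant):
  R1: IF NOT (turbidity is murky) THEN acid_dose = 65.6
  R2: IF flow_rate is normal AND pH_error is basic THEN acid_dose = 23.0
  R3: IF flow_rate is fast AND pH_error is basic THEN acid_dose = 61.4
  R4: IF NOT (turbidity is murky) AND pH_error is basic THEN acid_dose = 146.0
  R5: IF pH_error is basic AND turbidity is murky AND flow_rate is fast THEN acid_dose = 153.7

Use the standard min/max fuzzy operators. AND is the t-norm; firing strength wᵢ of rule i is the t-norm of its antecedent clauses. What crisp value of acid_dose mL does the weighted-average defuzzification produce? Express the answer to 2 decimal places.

80.74

R1 (z=65.6): ¬murky=1−0.63=0.37 → w = 0.37
R2 (z=23.0): normal=0.86, basic=0.90; AND[min(a, b)] → w = 0.86
R3 (z=61.4): fast=0.58, basic=0.90; AND[min(a, b)] → w = 0.58
R4 (z=146.0): ¬murky=1−0.63=0.37, basic=0.90; AND[min(a, b)] → w = 0.37
R5 (z=153.7): basic=0.90, murky=0.63, fast=0.58; AND[min(a, b)] → w = 0.58
Weighted average = (0.37·65.6 + 0.86·23.0 + 0.58·61.4 + 0.37·146.0 + 0.58·153.7) / (0.37 + 0.86 + 0.58 + 0.37 + 0.58)
  = 222.8300 / 2.7600 = 80.74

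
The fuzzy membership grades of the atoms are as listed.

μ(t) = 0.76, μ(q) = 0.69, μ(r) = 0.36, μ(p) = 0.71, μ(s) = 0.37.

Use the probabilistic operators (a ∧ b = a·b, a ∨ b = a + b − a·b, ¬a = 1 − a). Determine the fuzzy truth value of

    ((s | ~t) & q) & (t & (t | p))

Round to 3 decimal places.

0.254

~t = 1 − 0.7600 = 0.2400
s | ~t = a + b − a·b on (0.3700, 0.2400) = 0.5212
(s | ~t) & q = a·b on (0.5212, 0.6900) = 0.3596
t | p = a + b − a·b on (0.7600, 0.7100) = 0.9304
t & (t | p) = a·b on (0.7600, 0.9304) = 0.7071
((s | ~t) & q) & (t & (t | p)) = a·b on (0.3596, 0.7071) = 0.2543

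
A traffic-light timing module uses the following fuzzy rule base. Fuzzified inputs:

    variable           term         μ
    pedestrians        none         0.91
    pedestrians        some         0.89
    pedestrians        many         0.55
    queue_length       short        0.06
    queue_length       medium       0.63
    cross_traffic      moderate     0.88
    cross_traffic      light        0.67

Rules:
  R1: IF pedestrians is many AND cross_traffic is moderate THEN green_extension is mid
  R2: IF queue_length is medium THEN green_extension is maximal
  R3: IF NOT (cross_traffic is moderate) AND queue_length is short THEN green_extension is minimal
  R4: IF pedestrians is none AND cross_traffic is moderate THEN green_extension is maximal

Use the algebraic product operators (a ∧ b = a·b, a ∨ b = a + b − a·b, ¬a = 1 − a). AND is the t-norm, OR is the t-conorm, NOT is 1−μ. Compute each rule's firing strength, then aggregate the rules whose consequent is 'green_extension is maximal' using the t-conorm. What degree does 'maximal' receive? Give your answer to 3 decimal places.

0.926

R1: many=0.55, moderate=0.88; AND[a·b] → w = 0.4840
R2: medium=0.63 → w = 0.6300
R3: ¬moderate=1−0.88=0.12, short=0.06; AND[a·b] → w = 0.0072
R4: none=0.91, moderate=0.88; AND[a·b] → w = 0.8008
Rules with consequent 'maximal': {R2, R4} → strengths 0.6300, 0.8008
Aggregate via t-conorm [a + b − a·b]: 0.9263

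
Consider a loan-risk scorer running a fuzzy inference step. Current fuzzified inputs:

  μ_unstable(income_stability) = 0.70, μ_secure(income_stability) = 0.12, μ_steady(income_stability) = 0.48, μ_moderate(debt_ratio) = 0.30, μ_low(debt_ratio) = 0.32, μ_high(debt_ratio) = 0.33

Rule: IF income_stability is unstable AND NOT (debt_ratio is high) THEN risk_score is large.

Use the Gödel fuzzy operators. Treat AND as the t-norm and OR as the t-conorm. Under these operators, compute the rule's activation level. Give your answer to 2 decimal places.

firing strength: unstable=0.70, ¬high=1−0.33=0.67; AND[min(a, b)] → w = 0.67

0.67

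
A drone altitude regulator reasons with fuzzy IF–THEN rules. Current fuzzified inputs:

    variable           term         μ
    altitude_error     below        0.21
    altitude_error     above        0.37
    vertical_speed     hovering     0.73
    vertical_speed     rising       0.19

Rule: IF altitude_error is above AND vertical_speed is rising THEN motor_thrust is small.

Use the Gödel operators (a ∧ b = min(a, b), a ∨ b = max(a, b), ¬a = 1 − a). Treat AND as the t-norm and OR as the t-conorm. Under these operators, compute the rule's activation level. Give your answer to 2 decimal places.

firing strength: above=0.37, rising=0.19; AND[min(a, b)] → w = 0.19

0.19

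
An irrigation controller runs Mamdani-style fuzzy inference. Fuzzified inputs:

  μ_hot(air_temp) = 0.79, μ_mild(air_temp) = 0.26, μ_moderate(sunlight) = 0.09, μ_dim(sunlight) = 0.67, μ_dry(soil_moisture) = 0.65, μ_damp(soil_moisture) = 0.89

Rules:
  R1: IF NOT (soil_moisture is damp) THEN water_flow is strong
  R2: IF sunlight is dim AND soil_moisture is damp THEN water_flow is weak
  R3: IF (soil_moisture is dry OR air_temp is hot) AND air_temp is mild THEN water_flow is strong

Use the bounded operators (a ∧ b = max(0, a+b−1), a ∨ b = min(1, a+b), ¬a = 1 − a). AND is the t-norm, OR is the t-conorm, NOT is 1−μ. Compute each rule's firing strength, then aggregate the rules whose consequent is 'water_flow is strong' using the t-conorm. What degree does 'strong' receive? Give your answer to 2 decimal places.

R1: ¬damp=1−0.89=0.11 → w = 0.11
R2: dim=0.67, damp=0.89; AND[max(0, a+b−1)] → w = 0.56
R3: (dry=0.65 OR hot=0.79) = 1.00; AND[max(0, a+b−1)] with mild=0.26 → w = 0.26
Rules with consequent 'strong': {R1, R3} → strengths 0.11, 0.26
Aggregate via t-conorm [min(1, a+b)]: 0.37

0.37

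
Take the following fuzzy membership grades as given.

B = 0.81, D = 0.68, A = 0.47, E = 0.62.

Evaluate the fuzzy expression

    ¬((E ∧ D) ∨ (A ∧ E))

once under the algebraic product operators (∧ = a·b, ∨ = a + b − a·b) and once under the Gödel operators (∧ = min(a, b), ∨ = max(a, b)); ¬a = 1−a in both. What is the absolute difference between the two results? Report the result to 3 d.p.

Under algebraic product:
  E ∧ D = a·b on (0.6200, 0.6800) = 0.4216
  A ∧ E = a·b on (0.4700, 0.6200) = 0.2914
  (E ∧ D) ∨ (A ∧ E) = a + b − a·b on (0.4216, 0.2914) = 0.5901
  ¬((E ∧ D) ∨ (A ∧ E)) = 1 − 0.5901 = 0.4099
  → value = 0.4099
Under Gödel:
  E ∧ D = min(a, b) on (0.62, 0.68) = 0.62
  A ∧ E = min(a, b) on (0.47, 0.62) = 0.47
  (E ∧ D) ∨ (A ∧ E) = max(a, b) on (0.62, 0.47) = 0.62
  ¬((E ∧ D) ∨ (A ∧ E)) = 1 − 0.62 = 0.38
  → value = 0.3800
|0.4099 − 0.3800| = 0.030

0.030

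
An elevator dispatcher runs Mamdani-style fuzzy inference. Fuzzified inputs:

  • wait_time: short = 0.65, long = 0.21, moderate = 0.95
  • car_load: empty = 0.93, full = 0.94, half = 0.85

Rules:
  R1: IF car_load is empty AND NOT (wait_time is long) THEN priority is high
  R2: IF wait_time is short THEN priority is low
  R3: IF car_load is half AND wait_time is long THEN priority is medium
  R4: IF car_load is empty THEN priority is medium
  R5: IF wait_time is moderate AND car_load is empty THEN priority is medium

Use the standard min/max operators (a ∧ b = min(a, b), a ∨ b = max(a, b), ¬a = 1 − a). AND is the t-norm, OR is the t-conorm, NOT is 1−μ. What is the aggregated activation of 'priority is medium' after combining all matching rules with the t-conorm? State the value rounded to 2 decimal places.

0.93

R1: empty=0.93, ¬long=1−0.21=0.79; AND[min(a, b)] → w = 0.79
R2: short=0.65 → w = 0.65
R3: half=0.85, long=0.21; AND[min(a, b)] → w = 0.21
R4: empty=0.93 → w = 0.93
R5: moderate=0.95, empty=0.93; AND[min(a, b)] → w = 0.93
Rules with consequent 'medium': {R3, R4, R5} → strengths 0.21, 0.93, 0.93
Aggregate via t-conorm [max(a, b)]: 0.93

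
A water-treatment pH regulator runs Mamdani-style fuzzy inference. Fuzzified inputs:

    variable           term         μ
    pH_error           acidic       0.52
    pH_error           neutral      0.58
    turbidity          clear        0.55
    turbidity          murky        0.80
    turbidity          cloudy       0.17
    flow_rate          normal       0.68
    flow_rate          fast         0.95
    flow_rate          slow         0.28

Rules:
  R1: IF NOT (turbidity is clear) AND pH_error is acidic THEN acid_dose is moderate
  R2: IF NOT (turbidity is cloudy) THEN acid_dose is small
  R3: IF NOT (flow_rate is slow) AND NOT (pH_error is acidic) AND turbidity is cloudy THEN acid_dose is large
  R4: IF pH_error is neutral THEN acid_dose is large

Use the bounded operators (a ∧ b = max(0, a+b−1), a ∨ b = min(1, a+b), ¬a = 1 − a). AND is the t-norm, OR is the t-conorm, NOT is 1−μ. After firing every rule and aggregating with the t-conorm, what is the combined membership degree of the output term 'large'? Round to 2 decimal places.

R1: ¬clear=1−0.55=0.45, acidic=0.52; AND[max(0, a+b−1)] → w = 0.00
R2: ¬cloudy=1−0.17=0.83 → w = 0.83
R3: ¬slow=1−0.28=0.72, ¬acidic=1−0.52=0.48, cloudy=0.17; AND[max(0, a+b−1)] → w = 0.00
R4: neutral=0.58 → w = 0.58
Rules with consequent 'large': {R3, R4} → strengths 0.00, 0.58
Aggregate via t-conorm [min(1, a+b)]: 0.58

0.58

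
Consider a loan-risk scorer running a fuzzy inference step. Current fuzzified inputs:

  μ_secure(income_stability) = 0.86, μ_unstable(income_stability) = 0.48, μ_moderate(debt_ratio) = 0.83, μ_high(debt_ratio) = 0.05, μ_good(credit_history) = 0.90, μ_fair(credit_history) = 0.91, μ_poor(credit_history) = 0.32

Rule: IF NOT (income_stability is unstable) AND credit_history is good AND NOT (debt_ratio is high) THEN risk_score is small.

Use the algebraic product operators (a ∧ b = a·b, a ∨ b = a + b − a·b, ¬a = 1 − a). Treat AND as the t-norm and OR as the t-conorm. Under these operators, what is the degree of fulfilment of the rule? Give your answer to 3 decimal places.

firing strength: ¬unstable=1−0.48=0.52, good=0.90, ¬high=1−0.05=0.95; AND[a·b] → w = 0.4446

0.445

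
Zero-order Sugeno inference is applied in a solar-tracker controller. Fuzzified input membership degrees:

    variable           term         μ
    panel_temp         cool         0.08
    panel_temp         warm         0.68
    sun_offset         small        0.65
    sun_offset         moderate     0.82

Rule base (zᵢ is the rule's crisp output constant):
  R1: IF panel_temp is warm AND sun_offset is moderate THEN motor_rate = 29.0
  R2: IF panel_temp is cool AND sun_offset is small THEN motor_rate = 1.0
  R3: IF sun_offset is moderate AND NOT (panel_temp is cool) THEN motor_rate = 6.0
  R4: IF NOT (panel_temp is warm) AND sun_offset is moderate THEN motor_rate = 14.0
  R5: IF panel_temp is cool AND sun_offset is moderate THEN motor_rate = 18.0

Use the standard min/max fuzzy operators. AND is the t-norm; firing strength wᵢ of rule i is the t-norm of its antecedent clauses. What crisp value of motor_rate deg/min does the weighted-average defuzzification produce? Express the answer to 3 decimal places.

R1 (z=29.0): warm=0.68, moderate=0.82; AND[min(a, b)] → w = 0.68
R2 (z=1.0): cool=0.08, small=0.65; AND[min(a, b)] → w = 0.08
R3 (z=6.0): moderate=0.82, ¬cool=1−0.08=0.92; AND[min(a, b)] → w = 0.82
R4 (z=14.0): ¬warm=1−0.68=0.32, moderate=0.82; AND[min(a, b)] → w = 0.32
R5 (z=18.0): cool=0.08, moderate=0.82; AND[min(a, b)] → w = 0.08
Weighted average = (0.68·29.0 + 0.08·1.0 + 0.82·6.0 + 0.32·14.0 + 0.08·18.0) / (0.68 + 0.08 + 0.82 + 0.32 + 0.08)
  = 30.6400 / 1.9800 = 15.475

15.475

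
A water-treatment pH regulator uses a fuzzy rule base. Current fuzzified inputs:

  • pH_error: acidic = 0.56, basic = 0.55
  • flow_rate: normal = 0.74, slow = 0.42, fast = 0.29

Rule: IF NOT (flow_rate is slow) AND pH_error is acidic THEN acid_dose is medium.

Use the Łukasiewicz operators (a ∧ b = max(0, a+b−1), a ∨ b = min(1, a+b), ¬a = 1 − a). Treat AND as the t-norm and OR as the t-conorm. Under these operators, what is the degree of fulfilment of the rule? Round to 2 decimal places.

firing strength: ¬slow=1−0.42=0.58, acidic=0.56; AND[max(0, a+b−1)] → w = 0.14

0.14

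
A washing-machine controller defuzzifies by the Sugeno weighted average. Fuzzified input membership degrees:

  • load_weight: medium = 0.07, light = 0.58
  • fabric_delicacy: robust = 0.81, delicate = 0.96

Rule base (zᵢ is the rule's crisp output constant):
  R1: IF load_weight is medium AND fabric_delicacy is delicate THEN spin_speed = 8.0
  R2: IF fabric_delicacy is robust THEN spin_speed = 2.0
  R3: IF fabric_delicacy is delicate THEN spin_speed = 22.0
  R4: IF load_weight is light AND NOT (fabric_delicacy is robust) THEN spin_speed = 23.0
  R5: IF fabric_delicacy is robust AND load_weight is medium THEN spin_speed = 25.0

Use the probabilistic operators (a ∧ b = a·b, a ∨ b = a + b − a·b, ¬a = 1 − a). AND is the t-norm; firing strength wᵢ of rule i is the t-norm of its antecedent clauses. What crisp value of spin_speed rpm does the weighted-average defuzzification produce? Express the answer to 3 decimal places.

R1 (z=8.0): medium=0.07, delicate=0.96; AND[a·b] → w = 0.0672
R2 (z=2.0): robust=0.81 → w = 0.8100
R3 (z=22.0): delicate=0.96 → w = 0.9600
R4 (z=23.0): light=0.58, ¬robust=1−0.81=0.19; AND[a·b] → w = 0.1102
R5 (z=25.0): robust=0.81, medium=0.07; AND[a·b] → w = 0.0567
Weighted average = (0.0672·8.0 + 0.8100·2.0 + 0.9600·22.0 + 0.1102·23.0 + 0.0567·25.0) / (0.0672 + 0.8100 + 0.9600 + 0.1102 + 0.0567)
  = 27.2297 / 2.0041 = 13.587

13.587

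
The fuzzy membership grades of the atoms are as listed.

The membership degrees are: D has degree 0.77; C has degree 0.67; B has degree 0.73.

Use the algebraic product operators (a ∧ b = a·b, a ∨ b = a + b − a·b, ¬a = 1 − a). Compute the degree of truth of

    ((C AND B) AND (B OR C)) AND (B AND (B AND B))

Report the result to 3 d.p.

0.173

C AND B = a·b on (0.6700, 0.7300) = 0.4891
B OR C = a + b − a·b on (0.7300, 0.6700) = 0.9109
(C AND B) AND (B OR C) = a·b on (0.4891, 0.9109) = 0.4455
B AND B = a·b on (0.7300, 0.7300) = 0.5329
B AND (B AND B) = a·b on (0.7300, 0.5329) = 0.3890
((C AND B) AND (B OR C)) AND (B AND (B AND B)) = a·b on (0.4455, 0.3890) = 0.1733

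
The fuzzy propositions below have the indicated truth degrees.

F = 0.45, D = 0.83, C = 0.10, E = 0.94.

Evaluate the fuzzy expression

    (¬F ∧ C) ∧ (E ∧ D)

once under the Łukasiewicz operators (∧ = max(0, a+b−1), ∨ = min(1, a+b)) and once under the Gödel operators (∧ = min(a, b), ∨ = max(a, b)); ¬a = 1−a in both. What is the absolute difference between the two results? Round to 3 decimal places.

0.100

Under Łukasiewicz:
  ¬F = 1 − 0.45 = 0.55
  ¬F ∧ C = max(0, a+b−1) on (0.55, 0.10) = 0.00
  E ∧ D = max(0, a+b−1) on (0.94, 0.83) = 0.77
  (¬F ∧ C) ∧ (E ∧ D) = max(0, a+b−1) on (0.00, 0.77) = 0.00
  → value = 0.0000
Under Gödel:
  ¬F = 1 − 0.45 = 0.55
  ¬F ∧ C = min(a, b) on (0.55, 0.10) = 0.10
  E ∧ D = min(a, b) on (0.94, 0.83) = 0.83
  (¬F ∧ C) ∧ (E ∧ D) = min(a, b) on (0.10, 0.83) = 0.10
  → value = 0.1000
|0.0000 − 0.1000| = 0.100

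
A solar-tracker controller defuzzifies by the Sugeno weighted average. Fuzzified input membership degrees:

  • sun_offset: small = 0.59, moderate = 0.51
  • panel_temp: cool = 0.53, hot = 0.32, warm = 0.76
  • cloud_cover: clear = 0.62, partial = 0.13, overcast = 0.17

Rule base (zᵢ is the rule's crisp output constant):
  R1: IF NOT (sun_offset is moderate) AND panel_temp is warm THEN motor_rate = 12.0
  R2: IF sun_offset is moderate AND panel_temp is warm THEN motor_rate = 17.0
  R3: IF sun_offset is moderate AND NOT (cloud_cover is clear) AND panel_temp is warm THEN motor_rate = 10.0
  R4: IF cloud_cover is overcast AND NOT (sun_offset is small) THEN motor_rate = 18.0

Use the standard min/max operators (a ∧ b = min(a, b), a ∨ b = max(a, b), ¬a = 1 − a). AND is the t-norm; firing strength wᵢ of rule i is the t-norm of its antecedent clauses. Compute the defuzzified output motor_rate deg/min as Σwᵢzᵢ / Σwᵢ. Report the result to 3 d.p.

R1 (z=12.0): ¬moderate=1−0.51=0.49, warm=0.76; AND[min(a, b)] → w = 0.49
R2 (z=17.0): moderate=0.51, warm=0.76; AND[min(a, b)] → w = 0.51
R3 (z=10.0): moderate=0.51, ¬clear=1−0.62=0.38, warm=0.76; AND[min(a, b)] → w = 0.38
R4 (z=18.0): overcast=0.17, ¬small=1−0.59=0.41; AND[min(a, b)] → w = 0.17
Weighted average = (0.49·12.0 + 0.51·17.0 + 0.38·10.0 + 0.17·18.0) / (0.49 + 0.51 + 0.38 + 0.17)
  = 21.4100 / 1.5500 = 13.813

13.813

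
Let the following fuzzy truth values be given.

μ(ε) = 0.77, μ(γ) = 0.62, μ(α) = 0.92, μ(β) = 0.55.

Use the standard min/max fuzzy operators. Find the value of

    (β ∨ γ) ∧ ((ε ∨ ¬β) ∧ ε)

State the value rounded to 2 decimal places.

0.62

β ∨ γ = max(a, b) on (0.55, 0.62) = 0.62
¬β = 1 − 0.55 = 0.45
ε ∨ ¬β = max(a, b) on (0.77, 0.45) = 0.77
(ε ∨ ¬β) ∧ ε = min(a, b) on (0.77, 0.77) = 0.77
(β ∨ γ) ∧ ((ε ∨ ¬β) ∧ ε) = min(a, b) on (0.62, 0.77) = 0.62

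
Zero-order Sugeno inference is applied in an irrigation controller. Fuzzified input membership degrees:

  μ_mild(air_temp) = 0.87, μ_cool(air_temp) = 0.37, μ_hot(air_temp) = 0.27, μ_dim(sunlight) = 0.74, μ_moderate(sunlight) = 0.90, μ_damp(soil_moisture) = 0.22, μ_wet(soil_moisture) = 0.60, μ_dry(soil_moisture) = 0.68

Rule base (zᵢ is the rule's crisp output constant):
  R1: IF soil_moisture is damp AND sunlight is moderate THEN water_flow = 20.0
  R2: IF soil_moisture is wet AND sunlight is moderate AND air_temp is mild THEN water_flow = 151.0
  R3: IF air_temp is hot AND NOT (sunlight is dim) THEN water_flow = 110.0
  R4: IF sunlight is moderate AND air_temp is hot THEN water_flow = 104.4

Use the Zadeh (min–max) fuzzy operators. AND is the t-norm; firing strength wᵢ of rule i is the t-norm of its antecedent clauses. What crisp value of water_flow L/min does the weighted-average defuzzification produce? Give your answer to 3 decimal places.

R1 (z=20.0): damp=0.22, moderate=0.90; AND[min(a, b)] → w = 0.22
R2 (z=151.0): wet=0.60, moderate=0.90, mild=0.87; AND[min(a, b)] → w = 0.60
R3 (z=110.0): hot=0.27, ¬dim=1−0.74=0.26; AND[min(a, b)] → w = 0.26
R4 (z=104.4): moderate=0.90, hot=0.27; AND[min(a, b)] → w = 0.27
Weighted average = (0.22·20.0 + 0.60·151.0 + 0.26·110.0 + 0.27·104.4) / (0.22 + 0.60 + 0.26 + 0.27)
  = 151.7880 / 1.3500 = 112.436

112.436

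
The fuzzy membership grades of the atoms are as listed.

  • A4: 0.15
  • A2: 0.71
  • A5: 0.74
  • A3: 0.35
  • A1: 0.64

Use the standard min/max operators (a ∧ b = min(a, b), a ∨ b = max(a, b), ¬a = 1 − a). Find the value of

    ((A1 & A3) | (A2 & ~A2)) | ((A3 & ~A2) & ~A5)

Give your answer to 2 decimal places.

0.35

A1 & A3 = min(a, b) on (0.64, 0.35) = 0.35
~A2 = 1 − 0.71 = 0.29
A2 & ~A2 = min(a, b) on (0.71, 0.29) = 0.29
(A1 & A3) | (A2 & ~A2) = max(a, b) on (0.35, 0.29) = 0.35
~A2 = 1 − 0.71 = 0.29
A3 & ~A2 = min(a, b) on (0.35, 0.29) = 0.29
~A5 = 1 − 0.74 = 0.26
(A3 & ~A2) & ~A5 = min(a, b) on (0.29, 0.26) = 0.26
((A1 & A3) | (A2 & ~A2)) | ((A3 & ~A2) & ~A5) = max(a, b) on (0.35, 0.26) = 0.35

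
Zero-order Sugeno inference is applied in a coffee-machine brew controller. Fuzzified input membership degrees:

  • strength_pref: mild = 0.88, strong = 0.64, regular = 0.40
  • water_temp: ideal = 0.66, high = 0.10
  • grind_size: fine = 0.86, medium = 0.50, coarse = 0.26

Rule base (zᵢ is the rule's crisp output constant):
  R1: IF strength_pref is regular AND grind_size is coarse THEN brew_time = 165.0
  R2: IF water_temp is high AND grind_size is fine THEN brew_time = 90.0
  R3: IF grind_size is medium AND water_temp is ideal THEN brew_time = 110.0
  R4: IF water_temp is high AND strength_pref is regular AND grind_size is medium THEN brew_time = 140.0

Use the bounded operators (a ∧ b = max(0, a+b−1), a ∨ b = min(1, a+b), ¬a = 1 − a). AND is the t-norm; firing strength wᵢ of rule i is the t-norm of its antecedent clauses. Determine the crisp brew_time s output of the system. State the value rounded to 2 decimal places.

110.00

R1 (z=165.0): regular=0.40, coarse=0.26; AND[max(0, a+b−1)] → w = 0.00
R2 (z=90.0): high=0.10, fine=0.86; AND[max(0, a+b−1)] → w = 0.00
R3 (z=110.0): medium=0.50, ideal=0.66; AND[max(0, a+b−1)] → w = 0.16
R4 (z=140.0): high=0.10, regular=0.40, medium=0.50; AND[max(0, a+b−1)] → w = 0.00
Weighted average = (0.00·165.0 + 0.00·90.0 + 0.16·110.0 + 0.00·140.0) / (0.00 + 0.00 + 0.16 + 0.00)
  = 17.6000 / 0.1600 = 110.00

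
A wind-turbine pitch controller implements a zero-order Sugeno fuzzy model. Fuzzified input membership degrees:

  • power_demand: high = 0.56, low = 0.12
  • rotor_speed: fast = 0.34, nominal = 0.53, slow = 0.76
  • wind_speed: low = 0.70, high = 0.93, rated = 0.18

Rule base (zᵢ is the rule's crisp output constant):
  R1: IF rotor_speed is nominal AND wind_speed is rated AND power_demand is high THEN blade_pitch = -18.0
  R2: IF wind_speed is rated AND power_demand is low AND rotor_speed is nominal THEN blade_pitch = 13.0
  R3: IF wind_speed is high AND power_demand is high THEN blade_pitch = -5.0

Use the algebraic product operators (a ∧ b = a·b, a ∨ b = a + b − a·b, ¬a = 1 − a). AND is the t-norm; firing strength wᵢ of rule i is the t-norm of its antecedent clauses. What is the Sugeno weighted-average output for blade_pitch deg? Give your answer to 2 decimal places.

-5.83

R1 (z=-18.0): nominal=0.53, rated=0.18, high=0.56; AND[a·b] → w = 0.0534
R2 (z=13.0): rated=0.18, low=0.12, nominal=0.53; AND[a·b] → w = 0.0114
R3 (z=-5.0): high=0.93, high=0.56; AND[a·b] → w = 0.5208
Weighted average = (0.0534·-18.0 + 0.0114·13.0 + 0.5208·-5.0) / (0.0534 + 0.0114 + 0.5208)
  = -3.4168 / 0.5857 = -5.83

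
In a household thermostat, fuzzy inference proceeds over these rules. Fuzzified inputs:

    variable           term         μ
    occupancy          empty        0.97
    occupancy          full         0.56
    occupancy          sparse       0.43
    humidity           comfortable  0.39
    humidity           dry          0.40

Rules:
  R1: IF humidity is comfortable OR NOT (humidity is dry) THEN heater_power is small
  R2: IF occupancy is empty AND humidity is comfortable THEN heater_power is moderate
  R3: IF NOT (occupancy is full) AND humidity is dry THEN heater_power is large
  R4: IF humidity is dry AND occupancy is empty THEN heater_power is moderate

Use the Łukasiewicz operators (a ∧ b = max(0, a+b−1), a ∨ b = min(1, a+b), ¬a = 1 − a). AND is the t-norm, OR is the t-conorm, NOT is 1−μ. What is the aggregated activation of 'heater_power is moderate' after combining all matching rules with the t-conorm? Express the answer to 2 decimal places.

0.73

R1: comfortable=0.39, ¬dry=1−0.40=0.60; OR[min(1, a+b)] → w = 0.99
R2: empty=0.97, comfortable=0.39; AND[max(0, a+b−1)] → w = 0.36
R3: ¬full=1−0.56=0.44, dry=0.40; AND[max(0, a+b−1)] → w = 0.00
R4: dry=0.40, empty=0.97; AND[max(0, a+b−1)] → w = 0.37
Rules with consequent 'moderate': {R2, R4} → strengths 0.36, 0.37
Aggregate via t-conorm [min(1, a+b)]: 0.73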